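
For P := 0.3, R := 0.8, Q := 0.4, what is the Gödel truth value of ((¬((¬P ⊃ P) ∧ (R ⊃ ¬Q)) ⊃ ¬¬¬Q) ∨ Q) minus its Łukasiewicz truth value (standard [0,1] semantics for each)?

-0.60

Gödel evaluation:
  ¬P: Gödel ¬ of 0.3 = 0 (operand ≠ 0)
  (¬P ⊃ P): 0 ≤ 0.3, so result = 1
  ¬Q: Gödel ¬ of 0.4 = 0 (operand ≠ 0)
  (R ⊃ ¬Q): 0.8 > 0, so result = 0
  ((¬P ⊃ P) ∧ (R ⊃ ¬Q)) = min(1, 0) = 0
  ¬((¬P ⊃ P) ∧ (R ⊃ ¬Q)): Gödel ¬ of 0 = 1 (operand is 0)
  ¬Q: Gödel ¬ of 0.4 = 0 (operand ≠ 0)
  ¬¬Q: Gödel ¬ of 0 = 1 (operand is 0)
  ¬¬¬Q: Gödel ¬ of 1 = 0 (operand ≠ 0)
  (¬((¬P ⊃ P) ∧ (R ⊃ ¬Q)) ⊃ ¬¬¬Q): 1 > 0, so result = 0
  ((¬((¬P ⊃ P) ∧ (R ⊃ ¬Q)) ⊃ ¬¬¬Q) ∨ Q) = max(0, 0.4) = 0.4
  Gödel value = 0.4
Łukasiewicz evaluation:
  ¬P: Łukasiewicz ¬ gives 1 − 0.3 = 0.7
  (¬P ⊃ P): min(1, 1 − 0.7 + 0.3) = 0.6
  ¬Q: Łukasiewicz ¬ gives 1 − 0.4 = 0.6
  (R ⊃ ¬Q): min(1, 1 − 0.8 + 0.6) = 0.8
  ((¬P ⊃ P) ∧ (R ⊃ ¬Q)) = min(0.6, 0.8) = 0.6
  ¬((¬P ⊃ P) ∧ (R ⊃ ¬Q)): Łukasiewicz ¬ gives 1 − 0.6 = 0.4
  ¬Q: Łukasiewicz ¬ gives 1 − 0.4 = 0.6
  ¬¬Q: Łukasiewicz ¬ gives 1 − 0.6 = 0.4
  ¬¬¬Q: Łukasiewicz ¬ gives 1 − 0.4 = 0.6
  (¬((¬P ⊃ P) ∧ (R ⊃ ¬Q)) ⊃ ¬¬¬Q): min(1, 1 − 0.4 + 0.6) = 1
  ((¬((¬P ⊃ P) ∧ (R ⊃ ¬Q)) ⊃ ¬¬¬Q) ∨ Q) = max(1, 0.4) = 1
  Łukasiewicz value = 1
Difference: 0.4 − 1 = -0.60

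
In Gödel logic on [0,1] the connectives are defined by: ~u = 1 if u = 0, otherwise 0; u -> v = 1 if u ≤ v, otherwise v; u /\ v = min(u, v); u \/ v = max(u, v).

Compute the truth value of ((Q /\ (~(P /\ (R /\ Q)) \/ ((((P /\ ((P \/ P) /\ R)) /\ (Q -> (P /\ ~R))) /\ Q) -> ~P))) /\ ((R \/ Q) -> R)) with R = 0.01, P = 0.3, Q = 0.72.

0.01

(R /\ Q) = min(0.01, 0.72) = 0.01
(P /\ (R /\ Q)) = min(0.3, 0.01) = 0.01
~(P /\ (R /\ Q)): Gödel ¬ of 0.01 = 0 (operand ≠ 0)
(P \/ P) = max(0.3, 0.3) = 0.3
((P \/ P) /\ R) = min(0.3, 0.01) = 0.01
(P /\ ((P \/ P) /\ R)) = min(0.3, 0.01) = 0.01
~R: Gödel ¬ of 0.01 = 0 (operand ≠ 0)
(P /\ ~R) = min(0.3, 0) = 0
(Q -> (P /\ ~R)): 0.72 > 0, so result = 0
((P /\ ((P \/ P) /\ R)) /\ (Q -> (P /\ ~R))) = min(0.01, 0) = 0
(((P /\ ((P \/ P) /\ R)) /\ (Q -> (P /\ ~R))) /\ Q) = min(0, 0.72) = 0
~P: Gödel ¬ of 0.3 = 0 (operand ≠ 0)
((((P /\ ((P \/ P) /\ R)) /\ (Q -> (P /\ ~R))) /\ Q) -> ~P): 0 ≤ 0, so result = 1
(~(P /\ (R /\ Q)) \/ ((((P /\ ((P \/ P) /\ R)) /\ (Q -> (P /\ ~R))) /\ Q) -> ~P)) = max(0, 1) = 1
(Q /\ (~(P /\ (R /\ Q)) \/ ((((P /\ ((P \/ P) /\ R)) /\ (Q -> (P /\ ~R))) /\ Q) -> ~P))) = min(0.72, 1) = 0.72
(R \/ Q) = max(0.01, 0.72) = 0.72
((R \/ Q) -> R): 0.72 > 0.01, so result = 0.01
((Q /\ (~(P /\ (R /\ Q)) \/ ((((P /\ ((P \/ P) /\ R)) /\ (Q -> (P /\ ~R))) /\ Q) -> ~P))) /\ ((R \/ Q) -> R)) = min(0.72, 0.01) = 0.01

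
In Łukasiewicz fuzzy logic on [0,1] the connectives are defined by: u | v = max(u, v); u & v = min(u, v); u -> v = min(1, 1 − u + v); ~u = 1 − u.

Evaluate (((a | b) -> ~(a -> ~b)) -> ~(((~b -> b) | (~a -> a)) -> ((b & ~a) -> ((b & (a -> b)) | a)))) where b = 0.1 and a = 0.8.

(a | b) = max(0.8, 0.1) = 0.8
~b: Łukasiewicz ¬ gives 1 − 0.1 = 0.9
(a -> ~b): min(1, 1 − 0.8 + 0.9) = 1
~(a -> ~b): Łukasiewicz ¬ gives 1 − 1 = 0
((a | b) -> ~(a -> ~b)): min(1, 1 − 0.8 + 0) = 0.2
~b: Łukasiewicz ¬ gives 1 − 0.1 = 0.9
(~b -> b): min(1, 1 − 0.9 + 0.1) = 0.2
~a: Łukasiewicz ¬ gives 1 − 0.8 = 0.2
(~a -> a): min(1, 1 − 0.2 + 0.8) = 1
((~b -> b) | (~a -> a)) = max(0.2, 1) = 1
~a: Łukasiewicz ¬ gives 1 − 0.8 = 0.2
(b & ~a) = min(0.1, 0.2) = 0.1
(a -> b): min(1, 1 − 0.8 + 0.1) = 0.3
(b & (a -> b)) = min(0.1, 0.3) = 0.1
((b & (a -> b)) | a) = max(0.1, 0.8) = 0.8
((b & ~a) -> ((b & (a -> b)) | a)): min(1, 1 − 0.1 + 0.8) = 1
(((~b -> b) | (~a -> a)) -> ((b & ~a) -> ((b & (a -> b)) | a))): min(1, 1 − 1 + 1) = 1
~(((~b -> b) | (~a -> a)) -> ((b & ~a) -> ((b & (a -> b)) | a))): Łukasiewicz ¬ gives 1 − 1 = 0
(((a | b) -> ~(a -> ~b)) -> ~(((~b -> b) | (~a -> a)) -> ((b & ~a) -> ((b & (a -> b)) | a)))): min(1, 1 − 0.2 + 0) = 0.8

0.80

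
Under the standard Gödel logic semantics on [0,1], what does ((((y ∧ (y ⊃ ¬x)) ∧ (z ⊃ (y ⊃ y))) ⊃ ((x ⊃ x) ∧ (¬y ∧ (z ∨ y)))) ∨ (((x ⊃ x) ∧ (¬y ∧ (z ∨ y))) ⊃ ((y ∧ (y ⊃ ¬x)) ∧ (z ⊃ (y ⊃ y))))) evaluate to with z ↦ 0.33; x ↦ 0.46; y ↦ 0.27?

¬x: Gödel ¬ of 0.46 = 0 (operand ≠ 0)
(y ⊃ ¬x): 0.27 > 0, so result = 0
(y ∧ (y ⊃ ¬x)) = min(0.27, 0) = 0
(y ⊃ y): 0.27 ≤ 0.27, so result = 1
(z ⊃ (y ⊃ y)): 0.33 ≤ 1, so result = 1
((y ∧ (y ⊃ ¬x)) ∧ (z ⊃ (y ⊃ y))) = min(0, 1) = 0
(x ⊃ x): 0.46 ≤ 0.46, so result = 1
¬y: Gödel ¬ of 0.27 = 0 (operand ≠ 0)
(z ∨ y) = max(0.33, 0.27) = 0.33
(¬y ∧ (z ∨ y)) = min(0, 0.33) = 0
((x ⊃ x) ∧ (¬y ∧ (z ∨ y))) = min(1, 0) = 0
(((y ∧ (y ⊃ ¬x)) ∧ (z ⊃ (y ⊃ y))) ⊃ ((x ⊃ x) ∧ (¬y ∧ (z ∨ y)))): 0 ≤ 0, so result = 1
(x ⊃ x): 0.46 ≤ 0.46, so result = 1
¬y: Gödel ¬ of 0.27 = 0 (operand ≠ 0)
(z ∨ y) = max(0.33, 0.27) = 0.33
(¬y ∧ (z ∨ y)) = min(0, 0.33) = 0
((x ⊃ x) ∧ (¬y ∧ (z ∨ y))) = min(1, 0) = 0
¬x: Gödel ¬ of 0.46 = 0 (operand ≠ 0)
(y ⊃ ¬x): 0.27 > 0, so result = 0
(y ∧ (y ⊃ ¬x)) = min(0.27, 0) = 0
(y ⊃ y): 0.27 ≤ 0.27, so result = 1
(z ⊃ (y ⊃ y)): 0.33 ≤ 1, so result = 1
((y ∧ (y ⊃ ¬x)) ∧ (z ⊃ (y ⊃ y))) = min(0, 1) = 0
(((x ⊃ x) ∧ (¬y ∧ (z ∨ y))) ⊃ ((y ∧ (y ⊃ ¬x)) ∧ (z ⊃ (y ⊃ y)))): 0 ≤ 0, so result = 1
((((y ∧ (y ⊃ ¬x)) ∧ (z ⊃ (y ⊃ y))) ⊃ ((x ⊃ x) ∧ (¬y ∧ (z ∨ y)))) ∨ (((x ⊃ x) ∧ (¬y ∧ (z ∨ y))) ⊃ ((y ∧ (y ⊃ ¬x)) ∧ (z ⊃ (y ⊃ y))))) = max(1, 1) = 1

1.00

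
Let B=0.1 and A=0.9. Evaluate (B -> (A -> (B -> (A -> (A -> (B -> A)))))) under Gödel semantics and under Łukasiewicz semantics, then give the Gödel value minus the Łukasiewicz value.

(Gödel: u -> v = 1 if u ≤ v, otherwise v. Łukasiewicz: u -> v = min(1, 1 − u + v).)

Gödel evaluation:
  (B -> A): 0.1 ≤ 0.9, so result = 1
  (A -> (B -> A)): 0.9 ≤ 1, so result = 1
  (A -> (A -> (B -> A))): 0.9 ≤ 1, so result = 1
  (B -> (A -> (A -> (B -> A)))): 0.1 ≤ 1, so result = 1
  (A -> (B -> (A -> (A -> (B -> A))))): 0.9 ≤ 1, so result = 1
  (B -> (A -> (B -> (A -> (A -> (B -> A)))))): 0.1 ≤ 1, so result = 1
  Gödel value = 1
Łukasiewicz evaluation:
  (B -> A): min(1, 1 − 0.1 + 0.9) = 1
  (A -> (B -> A)): min(1, 1 − 0.9 + 1) = 1
  (A -> (A -> (B -> A))): min(1, 1 − 0.9 + 1) = 1
  (B -> (A -> (A -> (B -> A)))): min(1, 1 − 0.1 + 1) = 1
  (A -> (B -> (A -> (A -> (B -> A))))): min(1, 1 − 0.9 + 1) = 1
  (B -> (A -> (B -> (A -> (A -> (B -> A)))))): min(1, 1 − 0.1 + 1) = 1
  Łukasiewicz value = 1
Difference: 1 − 1 = 0.00

0.00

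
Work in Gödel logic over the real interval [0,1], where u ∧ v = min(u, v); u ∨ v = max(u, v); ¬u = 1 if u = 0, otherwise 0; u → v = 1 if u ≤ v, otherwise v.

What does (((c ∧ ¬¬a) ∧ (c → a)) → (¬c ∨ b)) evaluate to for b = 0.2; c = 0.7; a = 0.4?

0.20

¬a: Gödel ¬ of 0.4 = 0 (operand ≠ 0)
¬¬a: Gödel ¬ of 0 = 1 (operand is 0)
(c ∧ ¬¬a) = min(0.7, 1) = 0.7
(c → a): 0.7 > 0.4, so result = 0.4
((c ∧ ¬¬a) ∧ (c → a)) = min(0.7, 0.4) = 0.4
¬c: Gödel ¬ of 0.7 = 0 (operand ≠ 0)
(¬c ∨ b) = max(0, 0.2) = 0.2
(((c ∧ ¬¬a) ∧ (c → a)) → (¬c ∨ b)): 0.4 > 0.2, so result = 0.2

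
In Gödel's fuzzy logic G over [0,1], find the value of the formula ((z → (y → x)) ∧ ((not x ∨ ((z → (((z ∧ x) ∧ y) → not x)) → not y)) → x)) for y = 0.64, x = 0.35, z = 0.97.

(y → x): 0.64 > 0.35, so result = 0.35
(z → (y → x)): 0.97 > 0.35, so result = 0.35
not x: Gödel ¬ of 0.35 = 0 (operand ≠ 0)
(z ∧ x) = min(0.97, 0.35) = 0.35
((z ∧ x) ∧ y) = min(0.35, 0.64) = 0.35
not x: Gödel ¬ of 0.35 = 0 (operand ≠ 0)
(((z ∧ x) ∧ y) → not x): 0.35 > 0, so result = 0
(z → (((z ∧ x) ∧ y) → not x)): 0.97 > 0, so result = 0
not y: Gödel ¬ of 0.64 = 0 (operand ≠ 0)
((z → (((z ∧ x) ∧ y) → not x)) → not y): 0 ≤ 0, so result = 1
(not x ∨ ((z → (((z ∧ x) ∧ y) → not x)) → not y)) = max(0, 1) = 1
((not x ∨ ((z → (((z ∧ x) ∧ y) → not x)) → not y)) → x): 1 > 0.35, so result = 0.35
((z → (y → x)) ∧ ((not x ∨ ((z → (((z ∧ x) ∧ y) → not x)) → not y)) → x)) = min(0.35, 0.35) = 0.35

0.35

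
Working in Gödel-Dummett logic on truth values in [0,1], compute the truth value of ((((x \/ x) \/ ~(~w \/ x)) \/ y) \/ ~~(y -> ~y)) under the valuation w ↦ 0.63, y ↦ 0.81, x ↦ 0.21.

0.81

(x \/ x) = max(0.21, 0.21) = 0.21
~w: Gödel ¬ of 0.63 = 0 (operand ≠ 0)
(~w \/ x) = max(0, 0.21) = 0.21
~(~w \/ x): Gödel ¬ of 0.21 = 0 (operand ≠ 0)
((x \/ x) \/ ~(~w \/ x)) = max(0.21, 0) = 0.21
(((x \/ x) \/ ~(~w \/ x)) \/ y) = max(0.21, 0.81) = 0.81
~y: Gödel ¬ of 0.81 = 0 (operand ≠ 0)
(y -> ~y): 0.81 > 0, so result = 0
~(y -> ~y): Gödel ¬ of 0 = 1 (operand is 0)
~~(y -> ~y): Gödel ¬ of 1 = 0 (operand ≠ 0)
((((x \/ x) \/ ~(~w \/ x)) \/ y) \/ ~~(y -> ~y)) = max(0.81, 0) = 0.81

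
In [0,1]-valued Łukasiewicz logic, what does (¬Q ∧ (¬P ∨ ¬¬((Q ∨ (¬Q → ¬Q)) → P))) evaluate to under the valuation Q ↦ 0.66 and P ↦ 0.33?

¬Q: Łukasiewicz ¬ gives 1 − 0.66 = 0.34
¬P: Łukasiewicz ¬ gives 1 − 0.33 = 0.67
¬Q: Łukasiewicz ¬ gives 1 − 0.66 = 0.34
¬Q: Łukasiewicz ¬ gives 1 − 0.66 = 0.34
(¬Q → ¬Q): min(1, 1 − 0.34 + 0.34) = 1
(Q ∨ (¬Q → ¬Q)) = max(0.66, 1) = 1
((Q ∨ (¬Q → ¬Q)) → P): min(1, 1 − 1 + 0.33) = 0.33
¬((Q ∨ (¬Q → ¬Q)) → P): Łukasiewicz ¬ gives 1 − 0.33 = 0.67
¬¬((Q ∨ (¬Q → ¬Q)) → P): Łukasiewicz ¬ gives 1 − 0.67 = 0.33
(¬P ∨ ¬¬((Q ∨ (¬Q → ¬Q)) → P)) = max(0.67, 0.33) = 0.67
(¬Q ∧ (¬P ∨ ¬¬((Q ∨ (¬Q → ¬Q)) → P))) = min(0.34, 0.67) = 0.34

0.34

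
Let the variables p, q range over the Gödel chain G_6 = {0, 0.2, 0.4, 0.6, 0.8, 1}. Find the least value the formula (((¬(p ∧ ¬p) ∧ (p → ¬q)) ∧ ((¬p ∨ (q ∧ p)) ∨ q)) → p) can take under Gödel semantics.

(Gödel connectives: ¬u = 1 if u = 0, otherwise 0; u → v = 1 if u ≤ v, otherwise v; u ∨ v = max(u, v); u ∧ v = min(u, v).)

The minimum is attained at p = 0, q = 0:
  ¬p: Gödel ¬ of 0 = 1 (operand is 0)
  (p ∧ ¬p) = min(0, 1) = 0
  ¬(p ∧ ¬p): Gödel ¬ of 0 = 1 (operand is 0)
  ¬q: Gödel ¬ of 0 = 1 (operand is 0)
  (p → ¬q): 0 ≤ 1, so result = 1
  (¬(p ∧ ¬p) ∧ (p → ¬q)) = min(1, 1) = 1
  ¬p: Gödel ¬ of 0 = 1 (operand is 0)
  (q ∧ p) = min(0, 0) = 0
  (¬p ∨ (q ∧ p)) = max(1, 0) = 1
  ((¬p ∨ (q ∧ p)) ∨ q) = max(1, 0) = 1
  ((¬(p ∧ ¬p) ∧ (p → ¬q)) ∧ ((¬p ∨ (q ∧ p)) ∨ q)) = min(1, 1) = 1
  (((¬(p ∧ ¬p) ∧ (p → ¬q)) ∧ ((¬p ∨ (q ∧ p)) ∨ q)) → p): 1 > 0, so result = 0
Checking all 36 assignments confirms none give a value below 0.00.

0.00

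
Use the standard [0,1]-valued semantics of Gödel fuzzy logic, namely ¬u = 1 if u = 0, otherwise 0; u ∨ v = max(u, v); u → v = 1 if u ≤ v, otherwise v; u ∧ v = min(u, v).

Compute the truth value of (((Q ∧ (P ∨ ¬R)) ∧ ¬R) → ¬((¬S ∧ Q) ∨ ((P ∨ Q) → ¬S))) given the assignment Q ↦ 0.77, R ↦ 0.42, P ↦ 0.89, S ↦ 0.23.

¬R: Gödel ¬ of 0.42 = 0 (operand ≠ 0)
(P ∨ ¬R) = max(0.89, 0) = 0.89
(Q ∧ (P ∨ ¬R)) = min(0.77, 0.89) = 0.77
¬R: Gödel ¬ of 0.42 = 0 (operand ≠ 0)
((Q ∧ (P ∨ ¬R)) ∧ ¬R) = min(0.77, 0) = 0
¬S: Gödel ¬ of 0.23 = 0 (operand ≠ 0)
(¬S ∧ Q) = min(0, 0.77) = 0
(P ∨ Q) = max(0.89, 0.77) = 0.89
¬S: Gödel ¬ of 0.23 = 0 (operand ≠ 0)
((P ∨ Q) → ¬S): 0.89 > 0, so result = 0
((¬S ∧ Q) ∨ ((P ∨ Q) → ¬S)) = max(0, 0) = 0
¬((¬S ∧ Q) ∨ ((P ∨ Q) → ¬S)): Gödel ¬ of 0 = 1 (operand is 0)
(((Q ∧ (P ∨ ¬R)) ∧ ¬R) → ¬((¬S ∧ Q) ∨ ((P ∨ Q) → ¬S))): 0 ≤ 1, so result = 1

1.00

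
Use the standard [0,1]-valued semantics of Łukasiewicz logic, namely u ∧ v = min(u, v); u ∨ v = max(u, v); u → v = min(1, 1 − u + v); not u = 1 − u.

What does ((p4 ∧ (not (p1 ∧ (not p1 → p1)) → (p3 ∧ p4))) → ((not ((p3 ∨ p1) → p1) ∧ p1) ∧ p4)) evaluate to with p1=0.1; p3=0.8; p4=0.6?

0.50

not p1: Łukasiewicz ¬ gives 1 − 0.1 = 0.9
(not p1 → p1): min(1, 1 − 0.9 + 0.1) = 0.2
(p1 ∧ (not p1 → p1)) = min(0.1, 0.2) = 0.1
not (p1 ∧ (not p1 → p1)): Łukasiewicz ¬ gives 1 − 0.1 = 0.9
(p3 ∧ p4) = min(0.8, 0.6) = 0.6
(not (p1 ∧ (not p1 → p1)) → (p3 ∧ p4)): min(1, 1 − 0.9 + 0.6) = 0.7
(p4 ∧ (not (p1 ∧ (not p1 → p1)) → (p3 ∧ p4))) = min(0.6, 0.7) = 0.6
(p3 ∨ p1) = max(0.8, 0.1) = 0.8
((p3 ∨ p1) → p1): min(1, 1 − 0.8 + 0.1) = 0.3
not ((p3 ∨ p1) → p1): Łukasiewicz ¬ gives 1 − 0.3 = 0.7
(not ((p3 ∨ p1) → p1) ∧ p1) = min(0.7, 0.1) = 0.1
((not ((p3 ∨ p1) → p1) ∧ p1) ∧ p4) = min(0.1, 0.6) = 0.1
((p4 ∧ (not (p1 ∧ (not p1 → p1)) → (p3 ∧ p4))) → ((not ((p3 ∨ p1) → p1) ∧ p1) ∧ p4)): min(1, 1 − 0.6 + 0.1) = 0.5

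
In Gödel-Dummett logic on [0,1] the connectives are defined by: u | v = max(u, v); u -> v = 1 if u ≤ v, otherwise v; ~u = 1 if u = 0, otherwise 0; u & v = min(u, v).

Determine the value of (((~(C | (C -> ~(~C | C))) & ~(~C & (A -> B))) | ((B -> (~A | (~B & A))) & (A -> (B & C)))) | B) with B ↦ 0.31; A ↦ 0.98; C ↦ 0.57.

~C: Gödel ¬ of 0.57 = 0 (operand ≠ 0)
(~C | C) = max(0, 0.57) = 0.57
~(~C | C): Gödel ¬ of 0.57 = 0 (operand ≠ 0)
(C -> ~(~C | C)): 0.57 > 0, so result = 0
(C | (C -> ~(~C | C))) = max(0.57, 0) = 0.57
~(C | (C -> ~(~C | C))): Gödel ¬ of 0.57 = 0 (operand ≠ 0)
~C: Gödel ¬ of 0.57 = 0 (operand ≠ 0)
(A -> B): 0.98 > 0.31, so result = 0.31
(~C & (A -> B)) = min(0, 0.31) = 0
~(~C & (A -> B)): Gödel ¬ of 0 = 1 (operand is 0)
(~(C | (C -> ~(~C | C))) & ~(~C & (A -> B))) = min(0, 1) = 0
~A: Gödel ¬ of 0.98 = 0 (operand ≠ 0)
~B: Gödel ¬ of 0.31 = 0 (operand ≠ 0)
(~B & A) = min(0, 0.98) = 0
(~A | (~B & A)) = max(0, 0) = 0
(B -> (~A | (~B & A))): 0.31 > 0, so result = 0
(B & C) = min(0.31, 0.57) = 0.31
(A -> (B & C)): 0.98 > 0.31, so result = 0.31
((B -> (~A | (~B & A))) & (A -> (B & C))) = min(0, 0.31) = 0
((~(C | (C -> ~(~C | C))) & ~(~C & (A -> B))) | ((B -> (~A | (~B & A))) & (A -> (B & C)))) = max(0, 0) = 0
(((~(C | (C -> ~(~C | C))) & ~(~C & (A -> B))) | ((B -> (~A | (~B & A))) & (A -> (B & C)))) | B) = max(0, 0.31) = 0.31

0.31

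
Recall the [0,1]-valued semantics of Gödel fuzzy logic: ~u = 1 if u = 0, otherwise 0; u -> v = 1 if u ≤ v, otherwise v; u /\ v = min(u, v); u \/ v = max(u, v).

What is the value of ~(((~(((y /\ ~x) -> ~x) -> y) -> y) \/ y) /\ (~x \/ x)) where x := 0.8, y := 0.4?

0.00

~x: Gödel ¬ of 0.8 = 0 (operand ≠ 0)
(y /\ ~x) = min(0.4, 0) = 0
~x: Gödel ¬ of 0.8 = 0 (operand ≠ 0)
((y /\ ~x) -> ~x): 0 ≤ 0, so result = 1
(((y /\ ~x) -> ~x) -> y): 1 > 0.4, so result = 0.4
~(((y /\ ~x) -> ~x) -> y): Gödel ¬ of 0.4 = 0 (operand ≠ 0)
(~(((y /\ ~x) -> ~x) -> y) -> y): 0 ≤ 0.4, so result = 1
((~(((y /\ ~x) -> ~x) -> y) -> y) \/ y) = max(1, 0.4) = 1
~x: Gödel ¬ of 0.8 = 0 (operand ≠ 0)
(~x \/ x) = max(0, 0.8) = 0.8
(((~(((y /\ ~x) -> ~x) -> y) -> y) \/ y) /\ (~x \/ x)) = min(1, 0.8) = 0.8
~(((~(((y /\ ~x) -> ~x) -> y) -> y) \/ y) /\ (~x \/ x)): Gödel ¬ of 0.8 = 0 (operand ≠ 0)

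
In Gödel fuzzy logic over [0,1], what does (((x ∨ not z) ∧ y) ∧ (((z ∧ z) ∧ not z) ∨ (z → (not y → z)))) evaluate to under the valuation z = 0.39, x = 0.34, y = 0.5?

0.34

not z: Gödel ¬ of 0.39 = 0 (operand ≠ 0)
(x ∨ not z) = max(0.34, 0) = 0.34
((x ∨ not z) ∧ y) = min(0.34, 0.5) = 0.34
(z ∧ z) = min(0.39, 0.39) = 0.39
not z: Gödel ¬ of 0.39 = 0 (operand ≠ 0)
((z ∧ z) ∧ not z) = min(0.39, 0) = 0
not y: Gödel ¬ of 0.5 = 0 (operand ≠ 0)
(not y → z): 0 ≤ 0.39, so result = 1
(z → (not y → z)): 0.39 ≤ 1, so result = 1
(((z ∧ z) ∧ not z) ∨ (z → (not y → z))) = max(0, 1) = 1
(((x ∨ not z) ∧ y) ∧ (((z ∧ z) ∧ not z) ∨ (z → (not y → z)))) = min(0.34, 1) = 0.34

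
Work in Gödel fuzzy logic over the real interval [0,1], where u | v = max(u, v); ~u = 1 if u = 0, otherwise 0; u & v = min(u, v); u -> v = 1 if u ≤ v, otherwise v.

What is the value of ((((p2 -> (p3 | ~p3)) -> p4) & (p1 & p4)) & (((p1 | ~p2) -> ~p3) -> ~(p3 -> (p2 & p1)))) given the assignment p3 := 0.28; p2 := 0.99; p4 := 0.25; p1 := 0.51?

0.25

~p3: Gödel ¬ of 0.28 = 0 (operand ≠ 0)
(p3 | ~p3) = max(0.28, 0) = 0.28
(p2 -> (p3 | ~p3)): 0.99 > 0.28, so result = 0.28
((p2 -> (p3 | ~p3)) -> p4): 0.28 > 0.25, so result = 0.25
(p1 & p4) = min(0.51, 0.25) = 0.25
(((p2 -> (p3 | ~p3)) -> p4) & (p1 & p4)) = min(0.25, 0.25) = 0.25
~p2: Gödel ¬ of 0.99 = 0 (operand ≠ 0)
(p1 | ~p2) = max(0.51, 0) = 0.51
~p3: Gödel ¬ of 0.28 = 0 (operand ≠ 0)
((p1 | ~p2) -> ~p3): 0.51 > 0, so result = 0
(p2 & p1) = min(0.99, 0.51) = 0.51
(p3 -> (p2 & p1)): 0.28 ≤ 0.51, so result = 1
~(p3 -> (p2 & p1)): Gödel ¬ of 1 = 0 (operand ≠ 0)
(((p1 | ~p2) -> ~p3) -> ~(p3 -> (p2 & p1))): 0 ≤ 0, so result = 1
((((p2 -> (p3 | ~p3)) -> p4) & (p1 & p4)) & (((p1 | ~p2) -> ~p3) -> ~(p3 -> (p2 & p1)))) = min(0.25, 1) = 0.25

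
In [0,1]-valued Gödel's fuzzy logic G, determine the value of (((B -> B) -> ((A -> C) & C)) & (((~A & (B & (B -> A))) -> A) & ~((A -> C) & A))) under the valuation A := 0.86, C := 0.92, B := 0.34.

0.00

(B -> B): 0.34 ≤ 0.34, so result = 1
(A -> C): 0.86 ≤ 0.92, so result = 1
((A -> C) & C) = min(1, 0.92) = 0.92
((B -> B) -> ((A -> C) & C)): 1 > 0.92, so result = 0.92
~A: Gödel ¬ of 0.86 = 0 (operand ≠ 0)
(B -> A): 0.34 ≤ 0.86, so result = 1
(B & (B -> A)) = min(0.34, 1) = 0.34
(~A & (B & (B -> A))) = min(0, 0.34) = 0
((~A & (B & (B -> A))) -> A): 0 ≤ 0.86, so result = 1
(A -> C): 0.86 ≤ 0.92, so result = 1
((A -> C) & A) = min(1, 0.86) = 0.86
~((A -> C) & A): Gödel ¬ of 0.86 = 0 (operand ≠ 0)
(((~A & (B & (B -> A))) -> A) & ~((A -> C) & A)) = min(1, 0) = 0
(((B -> B) -> ((A -> C) & C)) & (((~A & (B & (B -> A))) -> A) & ~((A -> C) & A))) = min(0.92, 0) = 0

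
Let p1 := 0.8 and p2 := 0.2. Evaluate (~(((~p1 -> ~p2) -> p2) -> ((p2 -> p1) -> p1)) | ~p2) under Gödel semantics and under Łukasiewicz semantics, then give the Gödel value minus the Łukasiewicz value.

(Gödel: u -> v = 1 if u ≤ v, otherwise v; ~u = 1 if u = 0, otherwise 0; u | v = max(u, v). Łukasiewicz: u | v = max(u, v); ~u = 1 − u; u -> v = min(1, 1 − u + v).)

-0.80

Gödel evaluation:
  ~p1: Gödel ¬ of 0.8 = 0 (operand ≠ 0)
  ~p2: Gödel ¬ of 0.2 = 0 (operand ≠ 0)
  (~p1 -> ~p2): 0 ≤ 0, so result = 1
  ((~p1 -> ~p2) -> p2): 1 > 0.2, so result = 0.2
  (p2 -> p1): 0.2 ≤ 0.8, so result = 1
  ((p2 -> p1) -> p1): 1 > 0.8, so result = 0.8
  (((~p1 -> ~p2) -> p2) -> ((p2 -> p1) -> p1)): 0.2 ≤ 0.8, so result = 1
  ~(((~p1 -> ~p2) -> p2) -> ((p2 -> p1) -> p1)): Gödel ¬ of 1 = 0 (operand ≠ 0)
  ~p2: Gödel ¬ of 0.2 = 0 (operand ≠ 0)
  (~(((~p1 -> ~p2) -> p2) -> ((p2 -> p1) -> p1)) | ~p2) = max(0, 0) = 0
  Gödel value = 0
Łukasiewicz evaluation:
  ~p1: Łukasiewicz ¬ gives 1 − 0.8 = 0.2
  ~p2: Łukasiewicz ¬ gives 1 − 0.2 = 0.8
  (~p1 -> ~p2): min(1, 1 − 0.2 + 0.8) = 1
  ((~p1 -> ~p2) -> p2): min(1, 1 − 1 + 0.2) = 0.2
  (p2 -> p1): min(1, 1 − 0.2 + 0.8) = 1
  ((p2 -> p1) -> p1): min(1, 1 − 1 + 0.8) = 0.8
  (((~p1 -> ~p2) -> p2) -> ((p2 -> p1) -> p1)): min(1, 1 − 0.2 + 0.8) = 1
  ~(((~p1 -> ~p2) -> p2) -> ((p2 -> p1) -> p1)): Łukasiewicz ¬ gives 1 − 1 = 0
  ~p2: Łukasiewicz ¬ gives 1 − 0.2 = 0.8
  (~(((~p1 -> ~p2) -> p2) -> ((p2 -> p1) -> p1)) | ~p2) = max(0, 0.8) = 0.8
  Łukasiewicz value = 0.8
Difference: 0 − 0.8 = -0.80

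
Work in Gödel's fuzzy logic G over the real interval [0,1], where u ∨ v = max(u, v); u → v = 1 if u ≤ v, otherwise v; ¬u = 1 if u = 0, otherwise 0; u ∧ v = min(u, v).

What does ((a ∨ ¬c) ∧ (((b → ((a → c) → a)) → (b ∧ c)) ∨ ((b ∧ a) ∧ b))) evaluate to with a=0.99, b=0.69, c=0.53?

0.69

¬c: Gödel ¬ of 0.53 = 0 (operand ≠ 0)
(a ∨ ¬c) = max(0.99, 0) = 0.99
(a → c): 0.99 > 0.53, so result = 0.53
((a → c) → a): 0.53 ≤ 0.99, so result = 1
(b → ((a → c) → a)): 0.69 ≤ 1, so result = 1
(b ∧ c) = min(0.69, 0.53) = 0.53
((b → ((a → c) → a)) → (b ∧ c)): 1 > 0.53, so result = 0.53
(b ∧ a) = min(0.69, 0.99) = 0.69
((b ∧ a) ∧ b) = min(0.69, 0.69) = 0.69
(((b → ((a → c) → a)) → (b ∧ c)) ∨ ((b ∧ a) ∧ b)) = max(0.53, 0.69) = 0.69
((a ∨ ¬c) ∧ (((b → ((a → c) → a)) → (b ∧ c)) ∨ ((b ∧ a) ∧ b))) = min(0.99, 0.69) = 0.69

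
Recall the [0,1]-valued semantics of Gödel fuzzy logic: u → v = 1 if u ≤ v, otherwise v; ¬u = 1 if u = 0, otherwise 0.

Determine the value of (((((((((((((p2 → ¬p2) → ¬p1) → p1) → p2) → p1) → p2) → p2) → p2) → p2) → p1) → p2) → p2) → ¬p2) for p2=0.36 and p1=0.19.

¬p2: Gödel ¬ of 0.36 = 0 (operand ≠ 0)
(p2 → ¬p2): 0.36 > 0, so result = 0
¬p1: Gödel ¬ of 0.19 = 0 (operand ≠ 0)
((p2 → ¬p2) → ¬p1): 0 ≤ 0, so result = 1
(((p2 → ¬p2) → ¬p1) → p1): 1 > 0.19, so result = 0.19
((((p2 → ¬p2) → ¬p1) → p1) → p2): 0.19 ≤ 0.36, so result = 1
(((((p2 → ¬p2) → ¬p1) → p1) → p2) → p1): 1 > 0.19, so result = 0.19
((((((p2 → ¬p2) → ¬p1) → p1) → p2) → p1) → p2): 0.19 ≤ 0.36, so result = 1
(((((((p2 → ¬p2) → ¬p1) → p1) → p2) → p1) → p2) → p2): 1 > 0.36, so result = 0.36
((((((((p2 → ¬p2) → ¬p1) → p1) → p2) → p1) → p2) → p2) → p2): 0.36 ≤ 0.36, so result = 1
(((((((((p2 → ¬p2) → ¬p1) → p1) → p2) → p1) → p2) → p2) → p2) → p2): 1 > 0.36, so result = 0.36
((((((((((p2 → ¬p2) → ¬p1) → p1) → p2) → p1) → p2) → p2) → p2) → p2) → p1): 0.36 > 0.19, so result = 0.19
(((((((((((p2 → ¬p2) → ¬p1) → p1) → p2) → p1) → p2) → p2) → p2) → p2) → p1) → p2): 0.19 ≤ 0.36, so result = 1
((((((((((((p2 → ¬p2) → ¬p1) → p1) → p2) → p1) → p2) → p2) → p2) → p2) → p1) → p2) → p2): 1 > 0.36, so result = 0.36
¬p2: Gödel ¬ of 0.36 = 0 (operand ≠ 0)
(((((((((((((p2 → ¬p2) → ¬p1) → p1) → p2) → p1) → p2) → p2) → p2) → p2) → p1) → p2) → p2) → ¬p2): 0.36 > 0, so result = 0

0.00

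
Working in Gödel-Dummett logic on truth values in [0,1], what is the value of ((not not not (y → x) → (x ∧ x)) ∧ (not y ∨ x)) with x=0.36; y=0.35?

0.36

(y → x): 0.35 ≤ 0.36, so result = 1
not (y → x): Gödel ¬ of 1 = 0 (operand ≠ 0)
not not (y → x): Gödel ¬ of 0 = 1 (operand is 0)
not not not (y → x): Gödel ¬ of 1 = 0 (operand ≠ 0)
(x ∧ x) = min(0.36, 0.36) = 0.36
(not not not (y → x) → (x ∧ x)): 0 ≤ 0.36, so result = 1
not y: Gödel ¬ of 0.35 = 0 (operand ≠ 0)
(not y ∨ x) = max(0, 0.36) = 0.36
((not not not (y → x) → (x ∧ x)) ∧ (not y ∨ x)) = min(1, 0.36) = 0.36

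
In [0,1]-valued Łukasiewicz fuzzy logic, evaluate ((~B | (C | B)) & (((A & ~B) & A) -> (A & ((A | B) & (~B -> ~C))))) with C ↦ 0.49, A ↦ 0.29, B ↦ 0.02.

0.98

~B: Łukasiewicz ¬ gives 1 − 0.02 = 0.98
(C | B) = max(0.49, 0.02) = 0.49
(~B | (C | B)) = max(0.98, 0.49) = 0.98
~B: Łukasiewicz ¬ gives 1 − 0.02 = 0.98
(A & ~B) = min(0.29, 0.98) = 0.29
((A & ~B) & A) = min(0.29, 0.29) = 0.29
(A | B) = max(0.29, 0.02) = 0.29
~B: Łukasiewicz ¬ gives 1 − 0.02 = 0.98
~C: Łukasiewicz ¬ gives 1 − 0.49 = 0.51
(~B -> ~C): min(1, 1 − 0.98 + 0.51) = 0.53
((A | B) & (~B -> ~C)) = min(0.29, 0.53) = 0.29
(A & ((A | B) & (~B -> ~C))) = min(0.29, 0.29) = 0.29
(((A & ~B) & A) -> (A & ((A | B) & (~B -> ~C)))): min(1, 1 − 0.29 + 0.29) = 1
((~B | (C | B)) & (((A & ~B) & A) -> (A & ((A | B) & (~B -> ~C))))) = min(0.98, 1) = 0.98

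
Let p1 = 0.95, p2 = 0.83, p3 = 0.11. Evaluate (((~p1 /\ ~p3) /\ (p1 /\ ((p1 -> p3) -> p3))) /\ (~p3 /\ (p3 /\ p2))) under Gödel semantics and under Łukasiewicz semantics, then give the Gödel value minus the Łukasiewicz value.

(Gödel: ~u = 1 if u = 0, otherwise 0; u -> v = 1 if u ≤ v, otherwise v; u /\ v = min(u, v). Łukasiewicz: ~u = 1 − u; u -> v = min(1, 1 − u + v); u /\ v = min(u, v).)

-0.05

Gödel evaluation:
  ~p1: Gödel ¬ of 0.95 = 0 (operand ≠ 0)
  ~p3: Gödel ¬ of 0.11 = 0 (operand ≠ 0)
  (~p1 /\ ~p3) = min(0, 0) = 0
  (p1 -> p3): 0.95 > 0.11, so result = 0.11
  ((p1 -> p3) -> p3): 0.11 ≤ 0.11, so result = 1
  (p1 /\ ((p1 -> p3) -> p3)) = min(0.95, 1) = 0.95
  ((~p1 /\ ~p3) /\ (p1 /\ ((p1 -> p3) -> p3))) = min(0, 0.95) = 0
  ~p3: Gödel ¬ of 0.11 = 0 (operand ≠ 0)
  (p3 /\ p2) = min(0.11, 0.83) = 0.11
  (~p3 /\ (p3 /\ p2)) = min(0, 0.11) = 0
  (((~p1 /\ ~p3) /\ (p1 /\ ((p1 -> p3) -> p3))) /\ (~p3 /\ (p3 /\ p2))) = min(0, 0) = 0
  Gödel value = 0
Łukasiewicz evaluation:
  ~p1: Łukasiewicz ¬ gives 1 − 0.95 = 0.05
  ~p3: Łukasiewicz ¬ gives 1 − 0.11 = 0.89
  (~p1 /\ ~p3) = min(0.05, 0.89) = 0.05
  (p1 -> p3): min(1, 1 − 0.95 + 0.11) = 0.16
  ((p1 -> p3) -> p3): min(1, 1 − 0.16 + 0.11) = 0.95
  (p1 /\ ((p1 -> p3) -> p3)) = min(0.95, 0.95) = 0.95
  ((~p1 /\ ~p3) /\ (p1 /\ ((p1 -> p3) -> p3))) = min(0.05, 0.95) = 0.05
  ~p3: Łukasiewicz ¬ gives 1 − 0.11 = 0.89
  (p3 /\ p2) = min(0.11, 0.83) = 0.11
  (~p3 /\ (p3 /\ p2)) = min(0.89, 0.11) = 0.11
  (((~p1 /\ ~p3) /\ (p1 /\ ((p1 -> p3) -> p3))) /\ (~p3 /\ (p3 /\ p2))) = min(0.05, 0.11) = 0.05
  Łukasiewicz value = 0.05
Difference: 0 − 0.05 = -0.05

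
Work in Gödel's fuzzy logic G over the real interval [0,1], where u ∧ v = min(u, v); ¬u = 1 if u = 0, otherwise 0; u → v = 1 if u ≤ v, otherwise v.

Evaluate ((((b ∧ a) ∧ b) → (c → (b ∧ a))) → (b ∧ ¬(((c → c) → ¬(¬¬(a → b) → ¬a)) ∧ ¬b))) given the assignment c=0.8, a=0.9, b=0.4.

(b ∧ a) = min(0.4, 0.9) = 0.4
((b ∧ a) ∧ b) = min(0.4, 0.4) = 0.4
(b ∧ a) = min(0.4, 0.9) = 0.4
(c → (b ∧ a)): 0.8 > 0.4, so result = 0.4
(((b ∧ a) ∧ b) → (c → (b ∧ a))): 0.4 ≤ 0.4, so result = 1
(c → c): 0.8 ≤ 0.8, so result = 1
(a → b): 0.9 > 0.4, so result = 0.4
¬(a → b): Gödel ¬ of 0.4 = 0 (operand ≠ 0)
¬¬(a → b): Gödel ¬ of 0 = 1 (operand is 0)
¬a: Gödel ¬ of 0.9 = 0 (operand ≠ 0)
(¬¬(a → b) → ¬a): 1 > 0, so result = 0
¬(¬¬(a → b) → ¬a): Gödel ¬ of 0 = 1 (operand is 0)
((c → c) → ¬(¬¬(a → b) → ¬a)): 1 ≤ 1, so result = 1
¬b: Gödel ¬ of 0.4 = 0 (operand ≠ 0)
(((c → c) → ¬(¬¬(a → b) → ¬a)) ∧ ¬b) = min(1, 0) = 0
¬(((c → c) → ¬(¬¬(a → b) → ¬a)) ∧ ¬b): Gödel ¬ of 0 = 1 (operand is 0)
(b ∧ ¬(((c → c) → ¬(¬¬(a → b) → ¬a)) ∧ ¬b)) = min(0.4, 1) = 0.4
((((b ∧ a) ∧ b) → (c → (b ∧ a))) → (b ∧ ¬(((c → c) → ¬(¬¬(a → b) → ¬a)) ∧ ¬b))): 1 > 0.4, so result = 0.4

0.40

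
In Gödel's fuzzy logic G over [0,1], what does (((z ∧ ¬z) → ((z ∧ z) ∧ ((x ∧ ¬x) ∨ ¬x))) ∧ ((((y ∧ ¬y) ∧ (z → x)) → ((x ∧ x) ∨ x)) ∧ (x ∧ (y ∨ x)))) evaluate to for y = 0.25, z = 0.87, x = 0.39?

¬z: Gödel ¬ of 0.87 = 0 (operand ≠ 0)
(z ∧ ¬z) = min(0.87, 0) = 0
(z ∧ z) = min(0.87, 0.87) = 0.87
¬x: Gödel ¬ of 0.39 = 0 (operand ≠ 0)
(x ∧ ¬x) = min(0.39, 0) = 0
¬x: Gödel ¬ of 0.39 = 0 (operand ≠ 0)
((x ∧ ¬x) ∨ ¬x) = max(0, 0) = 0
((z ∧ z) ∧ ((x ∧ ¬x) ∨ ¬x)) = min(0.87, 0) = 0
((z ∧ ¬z) → ((z ∧ z) ∧ ((x ∧ ¬x) ∨ ¬x))): 0 ≤ 0, so result = 1
¬y: Gödel ¬ of 0.25 = 0 (operand ≠ 0)
(y ∧ ¬y) = min(0.25, 0) = 0
(z → x): 0.87 > 0.39, so result = 0.39
((y ∧ ¬y) ∧ (z → x)) = min(0, 0.39) = 0
(x ∧ x) = min(0.39, 0.39) = 0.39
((x ∧ x) ∨ x) = max(0.39, 0.39) = 0.39
(((y ∧ ¬y) ∧ (z → x)) → ((x ∧ x) ∨ x)): 0 ≤ 0.39, so result = 1
(y ∨ x) = max(0.25, 0.39) = 0.39
(x ∧ (y ∨ x)) = min(0.39, 0.39) = 0.39
((((y ∧ ¬y) ∧ (z → x)) → ((x ∧ x) ∨ x)) ∧ (x ∧ (y ∨ x))) = min(1, 0.39) = 0.39
(((z ∧ ¬z) → ((z ∧ z) ∧ ((x ∧ ¬x) ∨ ¬x))) ∧ ((((y ∧ ¬y) ∧ (z → x)) → ((x ∧ x) ∨ x)) ∧ (x ∧ (y ∨ x)))) = min(1, 0.39) = 0.39

0.39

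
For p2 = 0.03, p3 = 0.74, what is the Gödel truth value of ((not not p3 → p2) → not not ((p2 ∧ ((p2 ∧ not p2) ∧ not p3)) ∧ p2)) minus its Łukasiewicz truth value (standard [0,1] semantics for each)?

Gödel evaluation:
  not p3: Gödel ¬ of 0.74 = 0 (operand ≠ 0)
  not not p3: Gödel ¬ of 0 = 1 (operand is 0)
  (not not p3 → p2): 1 > 0.03, so result = 0.03
  not p2: Gödel ¬ of 0.03 = 0 (operand ≠ 0)
  (p2 ∧ not p2) = min(0.03, 0) = 0
  not p3: Gödel ¬ of 0.74 = 0 (operand ≠ 0)
  ((p2 ∧ not p2) ∧ not p3) = min(0, 0) = 0
  (p2 ∧ ((p2 ∧ not p2) ∧ not p3)) = min(0.03, 0) = 0
  ((p2 ∧ ((p2 ∧ not p2) ∧ not p3)) ∧ p2) = min(0, 0.03) = 0
  not ((p2 ∧ ((p2 ∧ not p2) ∧ not p3)) ∧ p2): Gödel ¬ of 0 = 1 (operand is 0)
  not not ((p2 ∧ ((p2 ∧ not p2) ∧ not p3)) ∧ p2): Gödel ¬ of 1 = 0 (operand ≠ 0)
  ((not not p3 → p2) → not not ((p2 ∧ ((p2 ∧ not p2) ∧ not p3)) ∧ p2)): 0.03 > 0, so result = 0
  Gödel value = 0
Łukasiewicz evaluation:
  not p3: Łukasiewicz ¬ gives 1 − 0.74 = 0.26
  not not p3: Łukasiewicz ¬ gives 1 − 0.26 = 0.74
  (not not p3 → p2): min(1, 1 − 0.74 + 0.03) = 0.29
  not p2: Łukasiewicz ¬ gives 1 − 0.03 = 0.97
  (p2 ∧ not p2) = min(0.03, 0.97) = 0.03
  not p3: Łukasiewicz ¬ gives 1 − 0.74 = 0.26
  ((p2 ∧ not p2) ∧ not p3) = min(0.03, 0.26) = 0.03
  (p2 ∧ ((p2 ∧ not p2) ∧ not p3)) = min(0.03, 0.03) = 0.03
  ((p2 ∧ ((p2 ∧ not p2) ∧ not p3)) ∧ p2) = min(0.03, 0.03) = 0.03
  not ((p2 ∧ ((p2 ∧ not p2) ∧ not p3)) ∧ p2): Łukasiewicz ¬ gives 1 − 0.03 = 0.97
  not not ((p2 ∧ ((p2 ∧ not p2) ∧ not p3)) ∧ p2): Łukasiewicz ¬ gives 1 − 0.97 = 0.03
  ((not not p3 → p2) → not not ((p2 ∧ ((p2 ∧ not p2) ∧ not p3)) ∧ p2)): min(1, 1 − 0.29 + 0.03) = 0.74
  Łukasiewicz value = 0.74
Difference: 0 − 0.74 = -0.74

-0.74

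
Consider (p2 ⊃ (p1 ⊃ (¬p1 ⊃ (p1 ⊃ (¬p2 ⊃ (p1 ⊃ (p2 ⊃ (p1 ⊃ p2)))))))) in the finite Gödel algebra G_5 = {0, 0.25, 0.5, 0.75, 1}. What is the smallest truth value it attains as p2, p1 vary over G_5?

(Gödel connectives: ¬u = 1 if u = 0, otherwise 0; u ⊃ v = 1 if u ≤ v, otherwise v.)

Every assignment gives 1. For instance at p2 = 0, p1 = 0:
  ¬p1: Gödel ¬ of 0 = 1 (operand is 0)
  ¬p2: Gödel ¬ of 0 = 1 (operand is 0)
  (p1 ⊃ p2): 0 ≤ 0, so result = 1
  (p2 ⊃ (p1 ⊃ p2)): 0 ≤ 1, so result = 1
  (p1 ⊃ (p2 ⊃ (p1 ⊃ p2))): 0 ≤ 1, so result = 1
  (¬p2 ⊃ (p1 ⊃ (p2 ⊃ (p1 ⊃ p2)))): 1 ≤ 1, so result = 1
  (p1 ⊃ (¬p2 ⊃ (p1 ⊃ (p2 ⊃ (p1 ⊃ p2))))): 0 ≤ 1, so result = 1
  (¬p1 ⊃ (p1 ⊃ (¬p2 ⊃ (p1 ⊃ (p2 ⊃ (p1 ⊃ p2)))))): 1 ≤ 1, so result = 1
  (p1 ⊃ (¬p1 ⊃ (p1 ⊃ (¬p2 ⊃ (p1 ⊃ (p2 ⊃ (p1 ⊃ p2))))))): 0 ≤ 1, so result = 1
  (p2 ⊃ (p1 ⊃ (¬p1 ⊃ (p1 ⊃ (¬p2 ⊃ (p1 ⊃ (p2 ⊃ (p1 ⊃ p2)))))))): 0 ≤ 1, so result = 1
All 25 assignments give value 1 — the formula is a G_5-tautology.

1.00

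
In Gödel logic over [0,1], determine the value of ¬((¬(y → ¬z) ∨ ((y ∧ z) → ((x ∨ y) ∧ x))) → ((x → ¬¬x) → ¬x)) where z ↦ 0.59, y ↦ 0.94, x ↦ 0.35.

¬z: Gödel ¬ of 0.59 = 0 (operand ≠ 0)
(y → ¬z): 0.94 > 0, so result = 0
¬(y → ¬z): Gödel ¬ of 0 = 1 (operand is 0)
(y ∧ z) = min(0.94, 0.59) = 0.59
(x ∨ y) = max(0.35, 0.94) = 0.94
((x ∨ y) ∧ x) = min(0.94, 0.35) = 0.35
((y ∧ z) → ((x ∨ y) ∧ x)): 0.59 > 0.35, so result = 0.35
(¬(y → ¬z) ∨ ((y ∧ z) → ((x ∨ y) ∧ x))) = max(1, 0.35) = 1
¬x: Gödel ¬ of 0.35 = 0 (operand ≠ 0)
¬¬x: Gödel ¬ of 0 = 1 (operand is 0)
(x → ¬¬x): 0.35 ≤ 1, so result = 1
¬x: Gödel ¬ of 0.35 = 0 (operand ≠ 0)
((x → ¬¬x) → ¬x): 1 > 0, so result = 0
((¬(y → ¬z) ∨ ((y ∧ z) → ((x ∨ y) ∧ x))) → ((x → ¬¬x) → ¬x)): 1 > 0, so result = 0
¬((¬(y → ¬z) ∨ ((y ∧ z) → ((x ∨ y) ∧ x))) → ((x → ¬¬x) → ¬x)): Gödel ¬ of 0 = 1 (operand is 0)

1.00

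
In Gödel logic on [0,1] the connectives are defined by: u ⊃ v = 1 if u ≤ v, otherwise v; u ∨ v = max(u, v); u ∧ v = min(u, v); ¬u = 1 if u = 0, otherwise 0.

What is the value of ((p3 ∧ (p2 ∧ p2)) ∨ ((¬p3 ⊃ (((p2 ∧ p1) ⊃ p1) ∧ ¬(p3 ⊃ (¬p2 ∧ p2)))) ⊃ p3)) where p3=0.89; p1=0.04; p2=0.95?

0.89

(p2 ∧ p2) = min(0.95, 0.95) = 0.95
(p3 ∧ (p2 ∧ p2)) = min(0.89, 0.95) = 0.89
¬p3: Gödel ¬ of 0.89 = 0 (operand ≠ 0)
(p2 ∧ p1) = min(0.95, 0.04) = 0.04
((p2 ∧ p1) ⊃ p1): 0.04 ≤ 0.04, so result = 1
¬p2: Gödel ¬ of 0.95 = 0 (operand ≠ 0)
(¬p2 ∧ p2) = min(0, 0.95) = 0
(p3 ⊃ (¬p2 ∧ p2)): 0.89 > 0, so result = 0
¬(p3 ⊃ (¬p2 ∧ p2)): Gödel ¬ of 0 = 1 (operand is 0)
(((p2 ∧ p1) ⊃ p1) ∧ ¬(p3 ⊃ (¬p2 ∧ p2))) = min(1, 1) = 1
(¬p3 ⊃ (((p2 ∧ p1) ⊃ p1) ∧ ¬(p3 ⊃ (¬p2 ∧ p2)))): 0 ≤ 1, so result = 1
((¬p3 ⊃ (((p2 ∧ p1) ⊃ p1) ∧ ¬(p3 ⊃ (¬p2 ∧ p2)))) ⊃ p3): 1 > 0.89, so result = 0.89
((p3 ∧ (p2 ∧ p2)) ∨ ((¬p3 ⊃ (((p2 ∧ p1) ⊃ p1) ∧ ¬(p3 ⊃ (¬p2 ∧ p2)))) ⊃ p3)) = max(0.89, 0.89) = 0.89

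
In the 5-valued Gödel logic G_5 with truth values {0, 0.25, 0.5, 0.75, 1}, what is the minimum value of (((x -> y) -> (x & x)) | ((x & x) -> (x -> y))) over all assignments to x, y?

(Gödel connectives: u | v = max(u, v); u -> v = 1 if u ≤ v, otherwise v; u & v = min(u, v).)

1.00

Every assignment gives 1. For instance at x = 0, y = 0:
  (x -> y): 0 ≤ 0, so result = 1
  (x & x) = min(0, 0) = 0
  ((x -> y) -> (x & x)): 1 > 0, so result = 0
  (x & x) = min(0, 0) = 0
  (x -> y): 0 ≤ 0, so result = 1
  ((x & x) -> (x -> y)): 0 ≤ 1, so result = 1
  (((x -> y) -> (x & x)) | ((x & x) -> (x -> y))) = max(0, 1) = 1
All 25 assignments give value 1 — the formula is a G_5-tautology.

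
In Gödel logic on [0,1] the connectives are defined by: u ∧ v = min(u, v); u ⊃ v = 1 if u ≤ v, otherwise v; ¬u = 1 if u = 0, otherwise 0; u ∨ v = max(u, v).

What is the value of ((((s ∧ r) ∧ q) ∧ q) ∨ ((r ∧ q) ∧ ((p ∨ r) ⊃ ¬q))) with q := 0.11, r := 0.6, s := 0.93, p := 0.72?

(s ∧ r) = min(0.93, 0.6) = 0.6
((s ∧ r) ∧ q) = min(0.6, 0.11) = 0.11
(((s ∧ r) ∧ q) ∧ q) = min(0.11, 0.11) = 0.11
(r ∧ q) = min(0.6, 0.11) = 0.11
(p ∨ r) = max(0.72, 0.6) = 0.72
¬q: Gödel ¬ of 0.11 = 0 (operand ≠ 0)
((p ∨ r) ⊃ ¬q): 0.72 > 0, so result = 0
((r ∧ q) ∧ ((p ∨ r) ⊃ ¬q)) = min(0.11, 0) = 0
((((s ∧ r) ∧ q) ∧ q) ∨ ((r ∧ q) ∧ ((p ∨ r) ⊃ ¬q))) = max(0.11, 0) = 0.11

0.11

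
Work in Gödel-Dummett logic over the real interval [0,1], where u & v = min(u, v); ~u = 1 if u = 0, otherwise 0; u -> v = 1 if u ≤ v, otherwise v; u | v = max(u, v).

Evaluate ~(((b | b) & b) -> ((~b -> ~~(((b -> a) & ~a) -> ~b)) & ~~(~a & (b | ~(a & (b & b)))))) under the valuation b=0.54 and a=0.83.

(b | b) = max(0.54, 0.54) = 0.54
((b | b) & b) = min(0.54, 0.54) = 0.54
~b: Gödel ¬ of 0.54 = 0 (operand ≠ 0)
(b -> a): 0.54 ≤ 0.83, so result = 1
~a: Gödel ¬ of 0.83 = 0 (operand ≠ 0)
((b -> a) & ~a) = min(1, 0) = 0
~b: Gödel ¬ of 0.54 = 0 (operand ≠ 0)
(((b -> a) & ~a) -> ~b): 0 ≤ 0, so result = 1
~(((b -> a) & ~a) -> ~b): Gödel ¬ of 1 = 0 (operand ≠ 0)
~~(((b -> a) & ~a) -> ~b): Gödel ¬ of 0 = 1 (operand is 0)
(~b -> ~~(((b -> a) & ~a) -> ~b)): 0 ≤ 1, so result = 1
~a: Gödel ¬ of 0.83 = 0 (operand ≠ 0)
(b & b) = min(0.54, 0.54) = 0.54
(a & (b & b)) = min(0.83, 0.54) = 0.54
~(a & (b & b)): Gödel ¬ of 0.54 = 0 (operand ≠ 0)
(b | ~(a & (b & b))) = max(0.54, 0) = 0.54
(~a & (b | ~(a & (b & b)))) = min(0, 0.54) = 0
~(~a & (b | ~(a & (b & b)))): Gödel ¬ of 0 = 1 (operand is 0)
~~(~a & (b | ~(a & (b & b)))): Gödel ¬ of 1 = 0 (operand ≠ 0)
((~b -> ~~(((b -> a) & ~a) -> ~b)) & ~~(~a & (b | ~(a & (b & b))))) = min(1, 0) = 0
(((b | b) & b) -> ((~b -> ~~(((b -> a) & ~a) -> ~b)) & ~~(~a & (b | ~(a & (b & b)))))): 0.54 > 0, so result = 0
~(((b | b) & b) -> ((~b -> ~~(((b -> a) & ~a) -> ~b)) & ~~(~a & (b | ~(a & (b & b)))))): Gödel ¬ of 0 = 1 (operand is 0)

1.00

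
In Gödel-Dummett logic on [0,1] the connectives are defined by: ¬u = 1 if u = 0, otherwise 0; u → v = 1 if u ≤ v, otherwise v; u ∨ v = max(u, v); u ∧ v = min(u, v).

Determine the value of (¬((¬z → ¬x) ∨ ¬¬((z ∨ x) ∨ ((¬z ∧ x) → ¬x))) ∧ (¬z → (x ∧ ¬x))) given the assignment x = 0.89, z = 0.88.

¬z: Gödel ¬ of 0.88 = 0 (operand ≠ 0)
¬x: Gödel ¬ of 0.89 = 0 (operand ≠ 0)
(¬z → ¬x): 0 ≤ 0, so result = 1
(z ∨ x) = max(0.88, 0.89) = 0.89
¬z: Gödel ¬ of 0.88 = 0 (operand ≠ 0)
(¬z ∧ x) = min(0, 0.89) = 0
¬x: Gödel ¬ of 0.89 = 0 (operand ≠ 0)
((¬z ∧ x) → ¬x): 0 ≤ 0, so result = 1
((z ∨ x) ∨ ((¬z ∧ x) → ¬x)) = max(0.89, 1) = 1
¬((z ∨ x) ∨ ((¬z ∧ x) → ¬x)): Gödel ¬ of 1 = 0 (operand ≠ 0)
¬¬((z ∨ x) ∨ ((¬z ∧ x) → ¬x)): Gödel ¬ of 0 = 1 (operand is 0)
((¬z → ¬x) ∨ ¬¬((z ∨ x) ∨ ((¬z ∧ x) → ¬x))) = max(1, 1) = 1
¬((¬z → ¬x) ∨ ¬¬((z ∨ x) ∨ ((¬z ∧ x) → ¬x))): Gödel ¬ of 1 = 0 (operand ≠ 0)
¬z: Gödel ¬ of 0.88 = 0 (operand ≠ 0)
¬x: Gödel ¬ of 0.89 = 0 (operand ≠ 0)
(x ∧ ¬x) = min(0.89, 0) = 0
(¬z → (x ∧ ¬x)): 0 ≤ 0, so result = 1
(¬((¬z → ¬x) ∨ ¬¬((z ∨ x) ∨ ((¬z ∧ x) → ¬x))) ∧ (¬z → (x ∧ ¬x))) = min(0, 1) = 0

0.00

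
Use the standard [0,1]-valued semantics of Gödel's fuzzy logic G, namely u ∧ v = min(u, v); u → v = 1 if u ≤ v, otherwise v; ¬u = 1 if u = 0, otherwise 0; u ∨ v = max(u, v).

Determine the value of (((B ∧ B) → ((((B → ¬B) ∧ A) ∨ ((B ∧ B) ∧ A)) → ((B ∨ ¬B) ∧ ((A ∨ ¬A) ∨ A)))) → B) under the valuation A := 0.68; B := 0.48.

(B ∧ B) = min(0.48, 0.48) = 0.48
¬B: Gödel ¬ of 0.48 = 0 (operand ≠ 0)
(B → ¬B): 0.48 > 0, so result = 0
((B → ¬B) ∧ A) = min(0, 0.68) = 0
(B ∧ B) = min(0.48, 0.48) = 0.48
((B ∧ B) ∧ A) = min(0.48, 0.68) = 0.48
(((B → ¬B) ∧ A) ∨ ((B ∧ B) ∧ A)) = max(0, 0.48) = 0.48
¬B: Gödel ¬ of 0.48 = 0 (operand ≠ 0)
(B ∨ ¬B) = max(0.48, 0) = 0.48
¬A: Gödel ¬ of 0.68 = 0 (operand ≠ 0)
(A ∨ ¬A) = max(0.68, 0) = 0.68
((A ∨ ¬A) ∨ A) = max(0.68, 0.68) = 0.68
((B ∨ ¬B) ∧ ((A ∨ ¬A) ∨ A)) = min(0.48, 0.68) = 0.48
((((B → ¬B) ∧ A) ∨ ((B ∧ B) ∧ A)) → ((B ∨ ¬B) ∧ ((A ∨ ¬A) ∨ A))): 0.48 ≤ 0.48, so result = 1
((B ∧ B) → ((((B → ¬B) ∧ A) ∨ ((B ∧ B) ∧ A)) → ((B ∨ ¬B) ∧ ((A ∨ ¬A) ∨ A)))): 0.48 ≤ 1, so result = 1
(((B ∧ B) → ((((B → ¬B) ∧ A) ∨ ((B ∧ B) ∧ A)) → ((B ∨ ¬B) ∧ ((A ∨ ¬A) ∨ A)))) → B): 1 > 0.48, so result = 0.48

0.48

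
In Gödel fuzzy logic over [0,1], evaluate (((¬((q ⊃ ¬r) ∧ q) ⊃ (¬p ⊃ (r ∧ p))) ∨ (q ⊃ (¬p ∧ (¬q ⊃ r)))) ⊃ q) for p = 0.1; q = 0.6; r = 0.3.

0.60

¬r: Gödel ¬ of 0.3 = 0 (operand ≠ 0)
(q ⊃ ¬r): 0.6 > 0, so result = 0
((q ⊃ ¬r) ∧ q) = min(0, 0.6) = 0
¬((q ⊃ ¬r) ∧ q): Gödel ¬ of 0 = 1 (operand is 0)
¬p: Gödel ¬ of 0.1 = 0 (operand ≠ 0)
(r ∧ p) = min(0.3, 0.1) = 0.1
(¬p ⊃ (r ∧ p)): 0 ≤ 0.1, so result = 1
(¬((q ⊃ ¬r) ∧ q) ⊃ (¬p ⊃ (r ∧ p))): 1 ≤ 1, so result = 1
¬p: Gödel ¬ of 0.1 = 0 (operand ≠ 0)
¬q: Gödel ¬ of 0.6 = 0 (operand ≠ 0)
(¬q ⊃ r): 0 ≤ 0.3, so result = 1
(¬p ∧ (¬q ⊃ r)) = min(0, 1) = 0
(q ⊃ (¬p ∧ (¬q ⊃ r))): 0.6 > 0, so result = 0
((¬((q ⊃ ¬r) ∧ q) ⊃ (¬p ⊃ (r ∧ p))) ∨ (q ⊃ (¬p ∧ (¬q ⊃ r)))) = max(1, 0) = 1
(((¬((q ⊃ ¬r) ∧ q) ⊃ (¬p ⊃ (r ∧ p))) ∨ (q ⊃ (¬p ∧ (¬q ⊃ r)))) ⊃ q): 1 > 0.6, so result = 0.6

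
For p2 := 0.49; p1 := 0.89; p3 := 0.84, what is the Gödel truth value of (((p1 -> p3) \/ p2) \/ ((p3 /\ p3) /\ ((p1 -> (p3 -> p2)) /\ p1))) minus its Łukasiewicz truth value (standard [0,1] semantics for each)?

Gödel evaluation:
  (p1 -> p3): 0.89 > 0.84, so result = 0.84
  ((p1 -> p3) \/ p2) = max(0.84, 0.49) = 0.84
  (p3 /\ p3) = min(0.84, 0.84) = 0.84
  (p3 -> p2): 0.84 > 0.49, so result = 0.49
  (p1 -> (p3 -> p2)): 0.89 > 0.49, so result = 0.49
  ((p1 -> (p3 -> p2)) /\ p1) = min(0.49, 0.89) = 0.49
  ((p3 /\ p3) /\ ((p1 -> (p3 -> p2)) /\ p1)) = min(0.84, 0.49) = 0.49
  (((p1 -> p3) \/ p2) \/ ((p3 /\ p3) /\ ((p1 -> (p3 -> p2)) /\ p1))) = max(0.84, 0.49) = 0.84
  Gödel value = 0.84
Łukasiewicz evaluation:
  (p1 -> p3): min(1, 1 − 0.89 + 0.84) = 0.95
  ((p1 -> p3) \/ p2) = max(0.95, 0.49) = 0.95
  (p3 /\ p3) = min(0.84, 0.84) = 0.84
  (p3 -> p2): min(1, 1 − 0.84 + 0.49) = 0.65
  (p1 -> (p3 -> p2)): min(1, 1 − 0.89 + 0.65) = 0.76
  ((p1 -> (p3 -> p2)) /\ p1) = min(0.76, 0.89) = 0.76
  ((p3 /\ p3) /\ ((p1 -> (p3 -> p2)) /\ p1)) = min(0.84, 0.76) = 0.76
  (((p1 -> p3) \/ p2) \/ ((p3 /\ p3) /\ ((p1 -> (p3 -> p2)) /\ p1))) = max(0.95, 0.76) = 0.95
  Łukasiewicz value = 0.95
Difference: 0.84 − 0.95 = -0.11

-0.11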